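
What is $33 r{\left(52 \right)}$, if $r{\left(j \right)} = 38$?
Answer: $1254$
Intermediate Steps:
$33 r{\left(52 \right)} = 33 \cdot 38 = 1254$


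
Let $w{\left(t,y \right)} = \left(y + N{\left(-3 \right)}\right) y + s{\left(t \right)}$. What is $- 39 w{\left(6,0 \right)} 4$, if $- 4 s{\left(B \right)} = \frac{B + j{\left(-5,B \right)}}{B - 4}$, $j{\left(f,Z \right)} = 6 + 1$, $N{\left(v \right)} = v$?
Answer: $\frac{507}{2} \approx 253.5$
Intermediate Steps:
$j{\left(f,Z \right)} = 7$
$s{\left(B \right)} = - \frac{7 + B}{4 \left(-4 + B\right)}$ ($s{\left(B \right)} = - \frac{\left(B + 7\right) \frac{1}{B - 4}}{4} = - \frac{\left(7 + B\right) \frac{1}{-4 + B}}{4} = - \frac{\frac{1}{-4 + B} \left(7 + B\right)}{4} = - \frac{7 + B}{4 \left(-4 + B\right)}$)
$w{\left(t,y \right)} = y \left(-3 + y\right) + \frac{-7 - t}{4 \left(-4 + t\right)}$ ($w{\left(t,y \right)} = \left(y - 3\right) y + \frac{-7 - t}{4 \left(-4 + t\right)} = \left(-3 + y\right) y + \frac{-7 - t}{4 \left(-4 + t\right)} = y \left(-3 + y\right) + \frac{-7 - t}{4 \left(-4 + t\right)}$)
$- 39 w{\left(6,0 \right)} 4 = - 39 \frac{-7 - 6 + 4 \cdot 0 \left(-4 + 6\right) \left(-3 + 0\right)}{4 \left(-4 + 6\right)} 4 = - 39 \frac{-7 - 6 + 4 \cdot 0 \cdot 2 \left(-3\right)}{4 \cdot 2} \cdot 4 = - 39 \cdot \frac{1}{4} \cdot \frac{1}{2} \left(-7 - 6 + 0\right) 4 = - 39 \cdot \frac{1}{4} \cdot \frac{1}{2} \left(-13\right) 4 = \left(-39\right) \left(- \frac{13}{8}\right) 4 = \frac{507}{8} \cdot 4 = \frac{507}{2}$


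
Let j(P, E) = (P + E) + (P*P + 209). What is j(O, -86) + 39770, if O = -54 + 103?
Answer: 42343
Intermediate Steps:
O = 49
j(P, E) = 209 + E + P + P**2 (j(P, E) = (E + P) + (P**2 + 209) = (E + P) + (209 + P**2) = 209 + E + P + P**2)
j(O, -86) + 39770 = (209 - 86 + 49 + 49**2) + 39770 = (209 - 86 + 49 + 2401) + 39770 = 2573 + 39770 = 42343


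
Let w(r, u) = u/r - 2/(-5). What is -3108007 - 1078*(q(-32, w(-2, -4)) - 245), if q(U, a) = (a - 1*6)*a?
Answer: -70864577/25 ≈ -2.8346e+6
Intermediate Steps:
w(r, u) = ⅖ + u/r (w(r, u) = u/r - 2*(-⅕) = u/r + ⅖ = ⅖ + u/r)
q(U, a) = a*(-6 + a) (q(U, a) = (a - 6)*a = (-6 + a)*a = a*(-6 + a))
-3108007 - 1078*(q(-32, w(-2, -4)) - 245) = -3108007 - 1078*((⅖ - 4/(-2))*(-6 + (⅖ - 4/(-2))) - 245) = -3108007 - 1078*((⅖ - 4*(-½))*(-6 + (⅖ - 4*(-½))) - 245) = -3108007 - 1078*((⅖ + 2)*(-6 + (⅖ + 2)) - 245) = -3108007 - 1078*(12*(-6 + 12/5)/5 - 245) = -3108007 - 1078*((12/5)*(-18/5) - 245) = -3108007 - 1078*(-216/25 - 245) = -3108007 - 1078*(-6341/25) = -3108007 + 6835598/25 = -70864577/25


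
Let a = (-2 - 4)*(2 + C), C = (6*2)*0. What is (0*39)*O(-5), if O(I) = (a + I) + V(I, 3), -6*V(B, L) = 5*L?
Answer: 0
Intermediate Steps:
C = 0 (C = 12*0 = 0)
V(B, L) = -5*L/6
a = -12 (a = (-2 - 4)*(2 + 0) = -6*2 = -12)
O(I) = -29/2 + I (O(I) = (-12 + I) - 5/6*3 = (-12 + I) - 5/2 = -29/2 + I)
(0*39)*O(-5) = (0*39)*(-29/2 - 5) = 0*(-39/2) = 0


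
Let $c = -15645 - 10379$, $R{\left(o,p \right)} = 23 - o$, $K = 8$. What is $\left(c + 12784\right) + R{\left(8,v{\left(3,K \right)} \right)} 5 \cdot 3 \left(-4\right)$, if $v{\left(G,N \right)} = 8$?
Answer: $-14140$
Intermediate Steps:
$c = -26024$ ($c = -15645 - 10379 = -26024$)
$\left(c + 12784\right) + R{\left(8,v{\left(3,K \right)} \right)} 5 \cdot 3 \left(-4\right) = \left(-26024 + 12784\right) + \left(23 - 8\right) 5 \cdot 3 \left(-4\right) = -13240 + \left(23 - 8\right) 15 \left(-4\right) = -13240 + 15 \left(-60\right) = -13240 - 900 = -14140$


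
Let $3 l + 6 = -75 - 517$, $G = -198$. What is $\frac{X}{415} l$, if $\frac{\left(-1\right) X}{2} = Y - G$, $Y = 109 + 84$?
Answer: $\frac{467636}{1245} \approx 375.61$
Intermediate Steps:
$Y = 193$
$l = - \frac{598}{3}$ ($l = -2 + \frac{-75 - 517}{3} = -2 + \frac{1}{3} \left(-592\right) = -2 - \frac{592}{3} = - \frac{598}{3} \approx -199.33$)
$X = -782$ ($X = - 2 \left(193 - -198\right) = - 2 \left(193 + 198\right) = \left(-2\right) 391 = -782$)
$\frac{X}{415} l = - \frac{782}{415} \left(- \frac{598}{3}\right) = \left(-782\right) \frac{1}{415} \left(- \frac{598}{3}\right) = \left(- \frac{782}{415}\right) \left(- \frac{598}{3}\right) = \frac{467636}{1245}$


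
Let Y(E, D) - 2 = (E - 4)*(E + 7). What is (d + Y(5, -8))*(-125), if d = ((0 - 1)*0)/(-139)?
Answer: -1750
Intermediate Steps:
d = 0 (d = -1*0*(-1/139) = 0*(-1/139) = 0)
Y(E, D) = 2 + (-4 + E)*(7 + E) (Y(E, D) = 2 + (E - 4)*(E + 7) = 2 + (-4 + E)*(7 + E))
(d + Y(5, -8))*(-125) = (0 + (-26 + 5² + 3*5))*(-125) = (0 + (-26 + 25 + 15))*(-125) = (0 + 14)*(-125) = 14*(-125) = -1750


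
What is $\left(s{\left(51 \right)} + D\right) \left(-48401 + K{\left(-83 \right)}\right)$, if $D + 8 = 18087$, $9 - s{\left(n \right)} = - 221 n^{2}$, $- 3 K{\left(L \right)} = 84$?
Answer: $-28713989961$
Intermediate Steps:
$K{\left(L \right)} = -28$ ($K{\left(L \right)} = \left(- \frac{1}{3}\right) 84 = -28$)
$s{\left(n \right)} = 9 + 221 n^{2}$ ($s{\left(n \right)} = 9 - - 221 n^{2} = 9 + 221 n^{2}$)
$D = 18079$ ($D = -8 + 18087 = 18079$)
$\left(s{\left(51 \right)} + D\right) \left(-48401 + K{\left(-83 \right)}\right) = \left(\left(9 + 221 \cdot 51^{2}\right) + 18079\right) \left(-48401 - 28\right) = \left(\left(9 + 221 \cdot 2601\right) + 18079\right) \left(-48429\right) = \left(\left(9 + 574821\right) + 18079\right) \left(-48429\right) = \left(574830 + 18079\right) \left(-48429\right) = 592909 \left(-48429\right) = -28713989961$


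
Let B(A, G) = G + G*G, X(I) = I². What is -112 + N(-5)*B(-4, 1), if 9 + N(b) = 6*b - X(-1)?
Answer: -192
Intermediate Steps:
N(b) = -10 + 6*b (N(b) = -9 + (6*b - 1*(-1)²) = -9 + (6*b - 1*1) = -9 + (6*b - 1) = -9 + (-1 + 6*b) = -10 + 6*b)
B(A, G) = G + G²
-112 + N(-5)*B(-4, 1) = -112 + (-10 + 6*(-5))*(1*(1 + 1)) = -112 + (-10 - 30)*(1*2) = -112 - 40*2 = -112 - 80 = -192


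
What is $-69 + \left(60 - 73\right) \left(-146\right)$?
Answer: $1829$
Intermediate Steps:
$-69 + \left(60 - 73\right) \left(-146\right) = -69 - -1898 = -69 + 1898 = 1829$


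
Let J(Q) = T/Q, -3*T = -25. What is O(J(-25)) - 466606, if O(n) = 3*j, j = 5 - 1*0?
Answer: -466591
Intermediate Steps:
j = 5 (j = 5 + 0 = 5)
T = 25/3 (T = -⅓*(-25) = 25/3 ≈ 8.3333)
J(Q) = 25/(3*Q)
O(n) = 15 (O(n) = 3*5 = 15)
O(J(-25)) - 466606 = 15 - 466606 = -466591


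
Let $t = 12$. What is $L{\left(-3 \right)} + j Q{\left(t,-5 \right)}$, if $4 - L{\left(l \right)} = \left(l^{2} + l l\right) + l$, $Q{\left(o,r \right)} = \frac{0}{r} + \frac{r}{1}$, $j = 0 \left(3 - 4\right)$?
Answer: $-11$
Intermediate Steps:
$j = 0$ ($j = 0 \left(-1\right) = 0$)
$Q{\left(o,r \right)} = r$ ($Q{\left(o,r \right)} = 0 + r 1 = 0 + r = r$)
$L{\left(l \right)} = 4 - l - 2 l^{2}$ ($L{\left(l \right)} = 4 - \left(\left(l^{2} + l l\right) + l\right) = 4 - \left(\left(l^{2} + l^{2}\right) + l\right) = 4 - \left(2 l^{2} + l\right) = 4 - \left(l + 2 l^{2}\right) = 4 - l - 2 l^{2}$)
$L{\left(-3 \right)} + j Q{\left(t,-5 \right)} = \left(4 - -3 - 2 \left(-3\right)^{2}\right) + 0 \left(-5\right) = \left(4 + 3 - 18\right) + 0 = -11 + 0 = -11$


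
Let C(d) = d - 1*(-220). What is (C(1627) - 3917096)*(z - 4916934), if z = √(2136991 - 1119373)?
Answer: 19251020926566 - 3915249*√1017618 ≈ 1.9247e+13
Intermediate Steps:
C(d) = 220 + d (C(d) = d + 220 = 220 + d)
z = √1017618 ≈ 1008.8
(C(1627) - 3917096)*(z - 4916934) = ((220 + 1627) - 3917096)*(√1017618 - 4916934) = (1847 - 3917096)*(-4916934 + √1017618) = -3915249*(-4916934 + √1017618) = 19251020926566 - 3915249*√1017618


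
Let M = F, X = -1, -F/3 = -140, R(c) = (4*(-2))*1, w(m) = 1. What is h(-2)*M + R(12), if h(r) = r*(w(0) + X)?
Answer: -8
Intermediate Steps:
R(c) = -8 (R(c) = -8*1 = -8)
F = 420 (F = -3*(-140) = 420)
M = 420
h(r) = 0 (h(r) = r*(1 - 1) = r*0 = 0)
h(-2)*M + R(12) = 0*420 - 8 = 0 - 8 = -8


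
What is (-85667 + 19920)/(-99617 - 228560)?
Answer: 65747/328177 ≈ 0.20034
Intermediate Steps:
(-85667 + 19920)/(-99617 - 228560) = -65747/(-328177) = -65747*(-1/328177) = 65747/328177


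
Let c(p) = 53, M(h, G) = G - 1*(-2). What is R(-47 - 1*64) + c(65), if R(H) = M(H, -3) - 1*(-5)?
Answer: 57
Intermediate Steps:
M(h, G) = 2 + G (M(h, G) = G + 2 = 2 + G)
R(H) = 4 (R(H) = (2 - 3) - 1*(-5) = -1 + 5 = 4)
R(-47 - 1*64) + c(65) = 4 + 53 = 57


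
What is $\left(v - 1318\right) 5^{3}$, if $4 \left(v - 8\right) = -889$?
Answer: $- \frac{766125}{4} \approx -1.9153 \cdot 10^{5}$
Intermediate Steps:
$v = - \frac{857}{4}$ ($v = 8 + \frac{1}{4} \left(-889\right) = 8 - \frac{889}{4} = - \frac{857}{4} \approx -214.25$)
$\left(v - 1318\right) 5^{3} = \left(- \frac{857}{4} - 1318\right) 5^{3} = \left(- \frac{857}{4} - 1318\right) 125 = \left(- \frac{6129}{4}\right) 125 = - \frac{766125}{4}$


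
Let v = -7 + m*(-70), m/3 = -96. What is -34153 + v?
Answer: -14000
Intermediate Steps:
m = -288 (m = 3*(-96) = -288)
v = 20153 (v = -7 - 288*(-70) = -7 + 20160 = 20153)
-34153 + v = -34153 + 20153 = -14000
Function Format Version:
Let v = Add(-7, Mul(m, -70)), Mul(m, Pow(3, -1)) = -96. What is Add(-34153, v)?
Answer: -14000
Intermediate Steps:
m = -288 (m = Mul(3, -96) = -288)
v = 20153 (v = Add(-7, Mul(-288, -70)) = Add(-7, 20160) = 20153)
Add(-34153, v) = Add(-34153, 20153) = -14000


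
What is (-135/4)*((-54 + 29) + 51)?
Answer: -1755/2 ≈ -877.50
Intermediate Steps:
(-135/4)*((-54 + 29) + 51) = (-135*¼)*(-25 + 51) = -135/4*26 = -1755/2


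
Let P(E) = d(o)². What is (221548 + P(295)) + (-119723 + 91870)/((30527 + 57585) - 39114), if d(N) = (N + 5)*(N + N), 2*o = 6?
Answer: 10968272443/48998 ≈ 2.2385e+5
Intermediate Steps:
o = 3 (o = (½)*6 = 3)
d(N) = 2*N*(5 + N) (d(N) = (5 + N)*(2*N) = 2*N*(5 + N))
P(E) = 2304 (P(E) = (2*3*(5 + 3))² = (2*3*8)² = 48² = 2304)
(221548 + P(295)) + (-119723 + 91870)/((30527 + 57585) - 39114) = (221548 + 2304) + (-119723 + 91870)/((30527 + 57585) - 39114) = 223852 - 27853/(88112 - 39114) = 223852 - 27853/48998 = 10968272443/48998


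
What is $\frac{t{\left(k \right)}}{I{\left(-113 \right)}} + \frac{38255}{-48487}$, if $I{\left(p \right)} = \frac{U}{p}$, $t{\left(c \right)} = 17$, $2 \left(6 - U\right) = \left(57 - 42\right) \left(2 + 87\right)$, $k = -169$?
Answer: $\frac{135675689}{64148301} \approx 2.115$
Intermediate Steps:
$U = - \frac{1323}{2}$ ($U = 6 - \frac{\left(57 - 42\right) \left(2 + 87\right)}{2} = 6 - \frac{15 \cdot 89}{2} = 6 - \frac{1335}{2} = - \frac{1323}{2} \approx -661.5$)
$I{\left(p \right)} = - \frac{1323}{2 p}$
$\frac{t{\left(k \right)}}{I{\left(-113 \right)}} + \frac{38255}{-48487} = \frac{17}{\left(- \frac{1323}{2}\right) \frac{1}{-113}} + \frac{38255}{-48487} = \frac{17}{\left(- \frac{1323}{2}\right) \left(- \frac{1}{113}\right)} + 38255 \left(- \frac{1}{48487}\right) = \frac{17}{\frac{1323}{226}} - \frac{38255}{48487} = 17 \cdot \frac{226}{1323} - \frac{38255}{48487} = \frac{3842}{1323} - \frac{38255}{48487} = \frac{135675689}{64148301}$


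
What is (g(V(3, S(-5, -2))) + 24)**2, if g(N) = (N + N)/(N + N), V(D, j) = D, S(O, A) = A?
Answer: 625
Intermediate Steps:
g(N) = 1 (g(N) = (2*N)/((2*N)) = (2*N)*(1/(2*N)) = 1)
(g(V(3, S(-5, -2))) + 24)**2 = (1 + 24)**2 = 25**2 = 625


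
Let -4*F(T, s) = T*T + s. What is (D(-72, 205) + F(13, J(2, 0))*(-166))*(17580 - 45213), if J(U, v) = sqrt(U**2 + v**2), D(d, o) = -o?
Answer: -380865639/2 ≈ -1.9043e+8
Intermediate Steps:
F(T, s) = -s/4 - T**2/4 (F(T, s) = -(T*T + s)/4 = -(T**2 + s)/4 = -(s + T**2)/4 = -s/4 - T**2/4)
(D(-72, 205) + F(13, J(2, 0))*(-166))*(17580 - 45213) = (-1*205 + (-sqrt(2**2 + 0**2)/4 - 1/4*13**2)*(-166))*(17580 - 45213) = (-205 + (-sqrt(4 + 0)/4 - 1/4*169)*(-166))*(-27633) = (-205 + (-sqrt(4)/4 - 169/4)*(-166))*(-27633) = (-205 + (-1/4*2 - 169/4)*(-166))*(-27633) = (-205 + (-1/2 - 169/4)*(-166))*(-27633) = (-205 - 171/4*(-166))*(-27633) = (-205 + 14193/2)*(-27633) = (13783/2)*(-27633) = -380865639/2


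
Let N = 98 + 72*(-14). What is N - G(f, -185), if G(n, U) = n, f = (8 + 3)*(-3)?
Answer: -877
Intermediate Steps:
f = -33 (f = 11*(-3) = -33)
N = -910 (N = 98 - 1008 = -910)
N - G(f, -185) = -910 - 1*(-33) = -910 + 33 = -877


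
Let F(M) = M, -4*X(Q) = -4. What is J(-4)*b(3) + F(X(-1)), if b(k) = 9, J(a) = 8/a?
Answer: -17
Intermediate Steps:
X(Q) = 1 (X(Q) = -¼*(-4) = 1)
J(-4)*b(3) + F(X(-1)) = (8/(-4))*9 + 1 = (8*(-¼))*9 + 1 = -2*9 + 1 = -18 + 1 = -17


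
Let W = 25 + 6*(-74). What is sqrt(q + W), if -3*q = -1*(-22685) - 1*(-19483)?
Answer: 5*I*sqrt(579) ≈ 120.31*I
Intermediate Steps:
q = -14056 (q = -(-1*(-22685) - 1*(-19483))/3 = -(22685 + 19483)/3 = -1/3*42168 = -14056)
W = -419 (W = 25 - 444 = -419)
sqrt(q + W) = sqrt(-14056 - 419) = sqrt(-14475) = 5*I*sqrt(579)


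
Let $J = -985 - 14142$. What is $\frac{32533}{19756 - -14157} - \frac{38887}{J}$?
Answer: $\frac{1810901522}{513001951} \approx 3.53$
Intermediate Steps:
$J = -15127$
$\frac{32533}{19756 - -14157} - \frac{38887}{J} = \frac{32533}{19756 - -14157} - \frac{38887}{-15127} = \frac{32533}{19756 + 14157} - - \frac{38887}{15127} = \frac{32533}{33913} + \frac{38887}{15127} = \frac{1810901522}{513001951}$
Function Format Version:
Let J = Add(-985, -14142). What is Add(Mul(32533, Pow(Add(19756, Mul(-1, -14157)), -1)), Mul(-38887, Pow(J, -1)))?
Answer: Rational(1810901522, 513001951) ≈ 3.5300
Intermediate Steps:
J = -15127
Add(Mul(32533, Pow(Add(19756, Mul(-1, -14157)), -1)), Mul(-38887, Pow(J, -1))) = Add(Mul(32533, Pow(Add(19756, Mul(-1, -14157)), -1)), Mul(-38887, Pow(-15127, -1))) = Add(Mul(32533, Pow(Add(19756, 14157), -1)), Mul(-38887, Rational(-1, 15127))) = Add(Mul(32533, Pow(33913, -1)), Rational(38887, 15127)) = Add(Mul(32533, Rational(1, 33913)), Rational(38887, 15127)) = Add(Rational(32533, 33913), Rational(38887, 15127)) = Rational(1810901522, 513001951)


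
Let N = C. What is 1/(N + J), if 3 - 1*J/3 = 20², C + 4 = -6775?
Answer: -1/7970 ≈ -0.00012547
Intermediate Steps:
C = -6779 (C = -4 - 6775 = -6779)
J = -1191 (J = 9 - 3*20² = 9 - 3*400 = 9 - 1200 = -1191)
N = -6779
1/(N + J) = 1/(-6779 - 1191) = 1/(-7970) = -1/7970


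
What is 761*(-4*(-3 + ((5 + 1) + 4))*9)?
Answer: -191772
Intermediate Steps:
761*(-4*(-3 + ((5 + 1) + 4))*9) = 761*(-4*(-3 + (6 + 4))*9) = 761*(-4*(-3 + 10)*9) = 761*(-4*7*9) = 761*(-28*9) = 761*(-252) = -191772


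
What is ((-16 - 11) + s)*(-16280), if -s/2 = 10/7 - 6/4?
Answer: 3060640/7 ≈ 4.3723e+5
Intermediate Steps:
s = 1/7 (s = -2*(10/7 - 6/4) = -2*(10*(1/7) - 6*1/4) = -2*(10/7 - 3/2) = -2*(-1/14) = 1/7 ≈ 0.14286)
((-16 - 11) + s)*(-16280) = ((-16 - 11) + 1/7)*(-16280) = (-27 + 1/7)*(-16280) = -188/7*(-16280) = 3060640/7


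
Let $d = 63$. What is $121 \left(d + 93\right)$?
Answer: $18876$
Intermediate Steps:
$121 \left(d + 93\right) = 121 \left(63 + 93\right) = 121 \cdot 156 = 18876$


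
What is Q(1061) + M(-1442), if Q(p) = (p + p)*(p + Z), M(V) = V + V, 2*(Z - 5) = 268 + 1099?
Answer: 3709555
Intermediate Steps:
Z = 1377/2 (Z = 5 + (268 + 1099)/2 = 5 + (½)*1367 = 5 + 1367/2 = 1377/2 ≈ 688.50)
M(V) = 2*V
Q(p) = 2*p*(1377/2 + p) (Q(p) = (p + p)*(p + 1377/2) = (2*p)*(1377/2 + p) = 2*p*(1377/2 + p))
Q(1061) + M(-1442) = 1061*(1377 + 2*1061) + 2*(-1442) = 1061*(1377 + 2122) - 2884 = 1061*3499 - 2884 = 3712439 - 2884 = 3709555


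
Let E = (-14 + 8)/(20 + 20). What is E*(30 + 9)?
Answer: -117/20 ≈ -5.8500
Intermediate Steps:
E = -3/20 (E = -6/40 = -6*1/40 = -3/20 ≈ -0.15000)
E*(30 + 9) = -3*(30 + 9)/20 = -3/20*39 = -117/20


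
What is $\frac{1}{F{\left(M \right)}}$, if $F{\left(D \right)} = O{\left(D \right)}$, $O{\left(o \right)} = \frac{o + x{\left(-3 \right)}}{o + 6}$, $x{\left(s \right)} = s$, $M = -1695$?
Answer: $\frac{563}{566} \approx 0.9947$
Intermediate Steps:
$O{\left(o \right)} = \frac{-3 + o}{6 + o}$ ($O{\left(o \right)} = \frac{o - 3}{o + 6} = \frac{-3 + o}{6 + o}$)
$F{\left(D \right)} = \frac{-3 + D}{6 + D}$
$\frac{1}{F{\left(M \right)}} = \frac{1}{\frac{1}{6 - 1695} \left(-3 - 1695\right)} = \frac{1}{\frac{1}{-1689} \left(-1698\right)} = \frac{1}{\left(- \frac{1}{1689}\right) \left(-1698\right)} = \frac{1}{\frac{566}{563}} = \frac{563}{566}$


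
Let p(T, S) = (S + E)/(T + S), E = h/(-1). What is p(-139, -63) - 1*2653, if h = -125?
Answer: -267984/101 ≈ -2653.3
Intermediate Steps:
E = 125 (E = -125/(-1) = -125*(-1) = 125)
p(T, S) = (125 + S)/(S + T) (p(T, S) = (S + 125)/(T + S) = (125 + S)/(S + T))
p(-139, -63) - 1*2653 = (125 - 63)/(-63 - 139) - 1*2653 = 62/(-202) - 2653 = -1/202*62 - 2653 = -31/101 - 2653 = -267984/101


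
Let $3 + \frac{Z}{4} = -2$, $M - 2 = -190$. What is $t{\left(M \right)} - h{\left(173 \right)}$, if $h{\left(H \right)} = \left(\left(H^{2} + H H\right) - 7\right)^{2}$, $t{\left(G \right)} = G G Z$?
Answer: $-3582849081$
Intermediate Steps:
$M = -188$ ($M = 2 - 190 = -188$)
$Z = -20$ ($Z = -12 + 4 \left(-2\right) = -12 - 8 = -20$)
$t{\left(G \right)} = - 20 G^{2}$ ($t{\left(G \right)} = G G \left(-20\right) = G^{2} \left(-20\right) = - 20 G^{2}$)
$h{\left(H \right)} = \left(-7 + 2 H^{2}\right)^{2}$ ($h{\left(H \right)} = \left(\left(H^{2} + H^{2}\right) - 7\right)^{2} = \left(2 H^{2} - 7\right)^{2} = \left(-7 + 2 H^{2}\right)^{2}$)
$t{\left(M \right)} - h{\left(173 \right)} = - 20 \left(-188\right)^{2} - \left(-7 + 2 \cdot 173^{2}\right)^{2} = \left(-20\right) 35344 - \left(-7 + 2 \cdot 29929\right)^{2} = -706880 - \left(-7 + 59858\right)^{2} = -706880 - 59851^{2} = -706880 - 3582142201 = -3582849081$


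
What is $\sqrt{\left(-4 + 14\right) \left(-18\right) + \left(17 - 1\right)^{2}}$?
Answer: $2 \sqrt{19} \approx 8.7178$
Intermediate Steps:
$\sqrt{\left(-4 + 14\right) \left(-18\right) + \left(17 - 1\right)^{2}} = \sqrt{10 \left(-18\right) + 16^{2}} = \sqrt{-180 + 256} = \sqrt{76} = 2 \sqrt{19}$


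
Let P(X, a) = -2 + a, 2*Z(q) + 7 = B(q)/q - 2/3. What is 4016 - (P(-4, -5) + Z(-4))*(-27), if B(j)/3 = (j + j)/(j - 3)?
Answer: 51967/14 ≈ 3711.9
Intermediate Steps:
B(j) = 6*j/(-3 + j) (B(j) = 3*((j + j)/(j - 3)) = 3*((2*j)/(-3 + j)) = 3*(2*j/(-3 + j)) = 6*j/(-3 + j))
Z(q) = -23/6 + 3/(-3 + q) (Z(q) = -7/2 + ((6*q/(-3 + q))/q - 2/3)/2 = -7/2 + (6/(-3 + q) - 2*⅓)/2 = -7/2 + (6/(-3 + q) - ⅔)/2 = -7/2 + (-⅔ + 6/(-3 + q))/2 = -7/2 + (-⅓ + 3/(-3 + q)) = -23/6 + 3/(-3 + q))
4016 - (P(-4, -5) + Z(-4))*(-27) = 4016 - ((-2 - 5) + (87 - 23*(-4))/(6*(-3 - 4)))*(-27) = 4016 - (-7 + (⅙)*(87 + 92)/(-7))*(-27) = 4016 - (-7 + (⅙)*(-⅐)*179)*(-27) = 4016 - (-7 - 179/42)*(-27) = 4016 - (-473)*(-27)/42 = 4016 - 1*4257/14 = 4016 - 4257/14 = 51967/14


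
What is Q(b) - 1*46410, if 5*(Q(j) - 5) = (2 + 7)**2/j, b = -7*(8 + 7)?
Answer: -8120902/175 ≈ -46405.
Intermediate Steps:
b = -105 (b = -7*15 = -105)
Q(j) = 5 + 81/(5*j) (Q(j) = 5 + ((2 + 7)**2/j)/5 = 5 + (9**2/j)/5 = 5 + (81/j)/5 = 5 + 81/(5*j))
Q(b) - 1*46410 = (5 + (81/5)/(-105)) - 1*46410 = (5 + (81/5)*(-1/105)) - 46410 = (5 - 27/175) - 46410 = 848/175 - 46410 = -8120902/175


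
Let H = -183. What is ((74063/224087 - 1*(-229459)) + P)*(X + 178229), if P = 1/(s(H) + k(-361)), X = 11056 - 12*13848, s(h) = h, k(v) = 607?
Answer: 503813033305481619/95012888 ≈ 5.3026e+9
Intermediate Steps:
X = -155120 (X = 11056 - 166176 = -155120)
P = 1/424 (P = 1/(-183 + 607) = 1/424 ≈ 0.0023585)
((74063/224087 - 1*(-229459)) + P)*(X + 178229) = ((74063/224087 - 1*(-229459)) + 1/424)*(-155120 + 178229) = ((74063*(1/224087) + 229459) + 1/424)*23109 = ((74063/224087 + 229459) + 1/424)*23109 = (51418852996/224087 + 1/424)*23109 = (21801593894391/95012888)*23109 = 503813033305481619/95012888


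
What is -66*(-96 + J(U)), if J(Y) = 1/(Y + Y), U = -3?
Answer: 6347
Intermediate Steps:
J(Y) = 1/(2*Y)
-66*(-96 + J(U)) = -66*(-96 + (1/2)/(-3)) = -66*(-96 + (1/2)*(-1/3)) = -66*(-96 - 1/6) = -66*(-577/6) = 6347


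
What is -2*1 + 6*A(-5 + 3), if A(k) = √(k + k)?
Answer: -2 + 12*I ≈ -2.0 + 12.0*I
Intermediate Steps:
A(k) = √2*√k (A(k) = √(2*k) = √2*√k)
-2*1 + 6*A(-5 + 3) = -2*1 + 6*(√2*√(-5 + 3)) = -2 + 6*(√2*√(-2)) = -2 + 6*(√2*(I*√2)) = -2 + 6*(2*I) = -2 + 12*I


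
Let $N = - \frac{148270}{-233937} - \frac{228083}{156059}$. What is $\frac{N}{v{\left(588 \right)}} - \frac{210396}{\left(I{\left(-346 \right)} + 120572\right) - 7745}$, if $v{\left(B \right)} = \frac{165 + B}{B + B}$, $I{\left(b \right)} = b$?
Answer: $- \frac{3260360957516167300}{1030719817286856873} \approx -3.1632$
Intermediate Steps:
$N = - \frac{30218184841}{36507974283}$ ($N = \left(-148270\right) \left(- \frac{1}{233937}\right) - \frac{228083}{156059} = \frac{148270}{233937} - \frac{228083}{156059} = - \frac{30218184841}{36507974283} \approx -0.82771$)
$v{\left(B \right)} = \frac{165 + B}{2 B}$
$\frac{N}{v{\left(588 \right)}} - \frac{210396}{\left(I{\left(-346 \right)} + 120572\right) - 7745} = - \frac{30218184841}{36507974283 \frac{165 + 588}{2 \cdot 588}} - \frac{210396}{\left(-346 + 120572\right) - 7745} = - \frac{30218184841}{36507974283 \cdot \frac{1}{2} \cdot \frac{1}{588} \cdot 753} - \frac{210396}{120226 - 7745} = - \frac{30218184841}{36507974283 \cdot \frac{251}{392}} - \frac{210396}{112481} = \left(- \frac{30218184841}{36507974283}\right) \frac{392}{251} - \frac{210396}{112481} = - \frac{11845528457672}{9163501545033} - \frac{210396}{112481} = - \frac{3260360957516167300}{1030719817286856873}$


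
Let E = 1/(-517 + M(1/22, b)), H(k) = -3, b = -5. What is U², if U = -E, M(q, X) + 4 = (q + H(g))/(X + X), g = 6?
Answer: 1936/524913921 ≈ 3.6882e-6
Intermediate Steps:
M(q, X) = -4 + (-3 + q)/(2*X) (M(q, X) = -4 + (q - 3)/(X + X) = -4 + (-3 + q)/((2*X)) = -4 + (-3 + q)*(1/(2*X)) = -4 + (-3 + q)/(2*X))
E = -44/22911 (E = 1/(-517 + (½)*(-3 + 1/22 - 8*(-5))/(-5)) = 1/(-517 + (½)*(-⅕)*(-3 + 1/22 + 40)) = 1/(-517 + (½)*(-⅕)*(815/22)) = 1/(-517 - 163/44) = 1/(-22911/44) = -44/22911 ≈ -0.0019205)
U = 44/22911 (U = -1*(-44/22911) = 44/22911 ≈ 0.0019205)
U² = (44/22911)² = 1936/524913921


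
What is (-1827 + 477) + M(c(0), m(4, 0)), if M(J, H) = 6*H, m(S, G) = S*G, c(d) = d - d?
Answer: -1350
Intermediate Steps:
c(d) = 0
m(S, G) = G*S
(-1827 + 477) + M(c(0), m(4, 0)) = (-1827 + 477) + 6*(0*4) = -1350 + 6*0 = -1350 + 0 = -1350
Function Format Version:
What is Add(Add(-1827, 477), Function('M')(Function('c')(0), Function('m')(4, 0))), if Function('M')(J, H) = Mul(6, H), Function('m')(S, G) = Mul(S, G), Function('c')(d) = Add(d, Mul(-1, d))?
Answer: -1350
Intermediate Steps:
Function('c')(d) = 0
Function('m')(S, G) = Mul(G, S)
Add(Add(-1827, 477), Function('M')(Function('c')(0), Function('m')(4, 0))) = Add(Add(-1827, 477), Mul(6, Mul(0, 4))) = Add(-1350, Mul(6, 0)) = Add(-1350, 0) = -1350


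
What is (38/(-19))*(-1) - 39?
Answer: -37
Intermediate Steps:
(38/(-19))*(-1) - 39 = (38*(-1/19))*(-1) - 39 = -2*(-1) - 39 = 2 - 39 = -37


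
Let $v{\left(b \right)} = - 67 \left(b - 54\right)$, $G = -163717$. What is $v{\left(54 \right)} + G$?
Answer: $-163717$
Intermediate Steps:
$v{\left(b \right)} = 3618 - 67 b$ ($v{\left(b \right)} = - 67 \left(-54 + b\right) = 3618 - 67 b$)
$v{\left(54 \right)} + G = \left(3618 - 3618\right) - 163717 = 0 - 163717 = -163717$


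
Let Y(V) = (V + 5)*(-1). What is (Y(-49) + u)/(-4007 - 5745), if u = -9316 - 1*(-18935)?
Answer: -9663/9752 ≈ -0.99087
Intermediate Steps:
u = 9619 (u = -9316 + 18935 = 9619)
Y(V) = -5 - V (Y(V) = (5 + V)*(-1) = -5 - V)
(Y(-49) + u)/(-4007 - 5745) = ((-5 - 1*(-49)) + 9619)/(-4007 - 5745) = ((-5 + 49) + 9619)/(-9752) = (44 + 9619)*(-1/9752) = 9663*(-1/9752) = -9663/9752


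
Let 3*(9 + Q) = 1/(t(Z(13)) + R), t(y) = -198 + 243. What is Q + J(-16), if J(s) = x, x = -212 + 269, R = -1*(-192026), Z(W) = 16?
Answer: 27658225/576213 ≈ 48.000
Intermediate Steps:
R = 192026
t(y) = 45
Q = -5185916/576213 (Q = -9 + 1/(3*(45 + 192026)) = -9 + (1/3)/192071 = -9 + (1/3)*(1/192071) = -9 + 1/576213 = -5185916/576213 ≈ -9.0000)
x = 57
J(s) = 57
Q + J(-16) = -5185916/576213 + 57 = 27658225/576213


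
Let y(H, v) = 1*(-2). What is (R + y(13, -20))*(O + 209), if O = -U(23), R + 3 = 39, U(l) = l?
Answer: 6324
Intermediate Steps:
R = 36 (R = -3 + 39 = 36)
y(H, v) = -2
O = -23 (O = -1*23 = -23)
(R + y(13, -20))*(O + 209) = (36 - 2)*(-23 + 209) = 34*186 = 6324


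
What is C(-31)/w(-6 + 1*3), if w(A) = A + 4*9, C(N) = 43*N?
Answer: -1333/33 ≈ -40.394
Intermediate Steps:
w(A) = 36 + A (w(A) = A + 36 = 36 + A)
C(-31)/w(-6 + 1*3) = (43*(-31))/(36 + (-6 + 1*3)) = -1333/(36 + (-6 + 3)) = -1333/(36 - 3) = -1333/33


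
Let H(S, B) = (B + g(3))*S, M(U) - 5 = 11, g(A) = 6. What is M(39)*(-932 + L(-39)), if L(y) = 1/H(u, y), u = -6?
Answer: -1476280/99 ≈ -14912.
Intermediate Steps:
M(U) = 16 (M(U) = 5 + 11 = 16)
H(S, B) = S*(6 + B) (H(S, B) = (B + 6)*S = (6 + B)*S = S*(6 + B))
L(y) = 1/(-36 - 6*y) (L(y) = 1/(-6*(6 + y)) = 1/(-36 - 6*y))
M(39)*(-932 + L(-39)) = 16*(-932 + 1/(6*(-6 - 1*(-39)))) = 16*(-932 + 1/(6*(-6 + 39))) = 16*(-932 + (⅙)/33) = 16*(-932 + (⅙)*(1/33)) = 16*(-932 + 1/198) = 16*(-184535/198) = -1476280/99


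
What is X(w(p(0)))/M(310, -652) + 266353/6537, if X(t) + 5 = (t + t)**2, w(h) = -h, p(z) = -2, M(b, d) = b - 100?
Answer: 6222893/152530 ≈ 40.798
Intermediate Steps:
M(b, d) = -100 + b
X(t) = -5 + 4*t**2 (X(t) = -5 + (t + t)**2 = -5 + (2*t)**2 = -5 + 4*t**2)
X(w(p(0)))/M(310, -652) + 266353/6537 = (-5 + 4*(-1*(-2))**2)/(-100 + 310) + 266353/6537 = (-5 + 4*2**2)/210 + 266353*(1/6537) = (-5 + 4*4)*(1/210) + 266353/6537 = (-5 + 16)*(1/210) + 266353/6537 = 11*(1/210) + 266353/6537 = 11/210 + 266353/6537 = 6222893/152530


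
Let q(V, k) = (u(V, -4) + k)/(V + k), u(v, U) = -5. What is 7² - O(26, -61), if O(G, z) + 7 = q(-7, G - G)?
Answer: 387/7 ≈ 55.286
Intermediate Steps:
q(V, k) = (-5 + k)/(V + k)
O(G, z) = -44/7 (O(G, z) = -7 + (-5 + (G - G))/(-7 + (G - G)) = -7 + (-5 + 0)/(-7 + 0) = -7 - 5/(-7) = -7 - ⅐*(-5) = -7 + 5/7 = -44/7)
7² - O(26, -61) = 7² - 1*(-44/7) = 49 + 44/7 = 387/7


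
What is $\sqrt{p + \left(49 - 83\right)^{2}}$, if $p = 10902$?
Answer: $\sqrt{12058} \approx 109.81$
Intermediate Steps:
$\sqrt{p + \left(49 - 83\right)^{2}} = \sqrt{10902 + \left(49 - 83\right)^{2}} = \sqrt{10902 + \left(-34\right)^{2}} = \sqrt{10902 + 1156} = \sqrt{12058}$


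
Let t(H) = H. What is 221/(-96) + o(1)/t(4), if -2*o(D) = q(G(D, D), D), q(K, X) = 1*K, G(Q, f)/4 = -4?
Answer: -29/96 ≈ -0.30208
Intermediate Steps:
G(Q, f) = -16 (G(Q, f) = 4*(-4) = -16)
q(K, X) = K
o(D) = 8 (o(D) = -½*(-16) = 8)
221/(-96) + o(1)/t(4) = 221/(-96) + 8/4 = 221*(-1/96) + 8*(¼) = -221/96 + 2 = -29/96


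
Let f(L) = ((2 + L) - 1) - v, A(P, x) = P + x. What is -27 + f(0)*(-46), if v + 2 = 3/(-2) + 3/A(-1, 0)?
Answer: -372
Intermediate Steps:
v = -13/2 (v = -2 + (3/(-2) + 3/(-1 + 0)) = -2 + (3*(-1/2) + 3/(-1)) = -2 + (-3/2 + 3*(-1)) = -2 + (-3/2 - 3) = -2 - 9/2 = -13/2 ≈ -6.5000)
f(L) = 15/2 + L (f(L) = ((2 + L) - 1) - 1*(-13/2) = (1 + L) + 13/2 = 15/2 + L)
-27 + f(0)*(-46) = -27 + (15/2 + 0)*(-46) = -27 + (15/2)*(-46) = -27 - 345 = -372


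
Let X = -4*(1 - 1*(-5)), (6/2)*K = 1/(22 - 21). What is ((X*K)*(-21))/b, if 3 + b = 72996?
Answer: 56/24331 ≈ 0.0023016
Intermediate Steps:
b = 72993 (b = -3 + 72996 = 72993)
K = ⅓ (K = 1/(3*(22 - 21)) = (⅓)/1 = (⅓)*1 = ⅓ ≈ 0.33333)
X = -24 (X = -4*(1 + 5) = -4*6 = -24)
((X*K)*(-21))/b = (-24*⅓*(-21))/72993 = -8*(-21)*(1/72993) = 168*(1/72993) = 56/24331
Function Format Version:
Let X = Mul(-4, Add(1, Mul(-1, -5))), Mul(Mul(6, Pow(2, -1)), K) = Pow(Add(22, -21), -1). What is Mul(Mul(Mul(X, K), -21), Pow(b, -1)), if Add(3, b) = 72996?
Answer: Rational(56, 24331) ≈ 0.0023016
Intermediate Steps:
b = 72993 (b = Add(-3, 72996) = 72993)
K = Rational(1, 3) (K = Mul(Rational(1, 3), Pow(Add(22, -21), -1)) = Mul(Rational(1, 3), Pow(1, -1)) = Mul(Rational(1, 3), 1) = Rational(1, 3) ≈ 0.33333)
X = -24 (X = Mul(-4, Add(1, 5)) = Mul(-4, 6) = -24)
Mul(Mul(Mul(X, K), -21), Pow(b, -1)) = Mul(Mul(Mul(-24, Rational(1, 3)), -21), Pow(72993, -1)) = Mul(Mul(-8, -21), Rational(1, 72993)) = Mul(168, Rational(1, 72993)) = Rational(56, 24331)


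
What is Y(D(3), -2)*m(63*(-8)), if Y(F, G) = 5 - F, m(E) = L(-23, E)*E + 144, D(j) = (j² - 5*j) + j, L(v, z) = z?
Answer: 2033280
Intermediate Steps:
D(j) = j² - 4*j
m(E) = 144 + E² (m(E) = E*E + 144 = E² + 144 = 144 + E²)
Y(D(3), -2)*m(63*(-8)) = (5 - 3*(-4 + 3))*(144 + (63*(-8))²) = (5 - 3*(-1))*(144 + (-504)²) = (5 - 1*(-3))*(144 + 254016) = (5 + 3)*254160 = 8*254160 = 2033280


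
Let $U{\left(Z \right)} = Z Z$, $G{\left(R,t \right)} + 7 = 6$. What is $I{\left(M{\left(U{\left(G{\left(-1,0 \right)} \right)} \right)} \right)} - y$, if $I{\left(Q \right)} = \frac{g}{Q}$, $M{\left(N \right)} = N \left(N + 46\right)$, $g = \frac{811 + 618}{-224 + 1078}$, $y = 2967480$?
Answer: $- \frac{119108710811}{40138} \approx -2.9675 \cdot 10^{6}$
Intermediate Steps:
$G{\left(R,t \right)} = -1$ ($G{\left(R,t \right)} = -7 + 6 = -1$)
$U{\left(Z \right)} = Z^{2}$
$g = \frac{1429}{854} \approx 1.6733$
$M{\left(N \right)} = N \left(46 + N\right)$
$I{\left(Q \right)} = \frac{1429}{854 Q}$
$I{\left(M{\left(U{\left(G{\left(-1,0 \right)} \right)} \right)} \right)} - y = \frac{1429}{854 \left(-1\right)^{2} \left(46 + \left(-1\right)^{2}\right)} - 2967480 = \frac{1429}{854 \cdot 1 \left(46 + 1\right)} - 2967480 = \frac{1429}{854 \cdot 1 \cdot 47} - 2967480 = \frac{1429}{854 \cdot 47} - 2967480 = \frac{1429}{854} \cdot \frac{1}{47} - 2967480 = \frac{1429}{40138} - 2967480 = - \frac{119108710811}{40138}$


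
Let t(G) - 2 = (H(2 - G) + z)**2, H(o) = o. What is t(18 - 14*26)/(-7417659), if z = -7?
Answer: -38761/2472553 ≈ -0.015676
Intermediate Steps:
t(G) = 2 + (-5 - G)**2 (t(G) = 2 + ((2 - G) - 7)**2 = 2 + (-5 - G)**2)
t(18 - 14*26)/(-7417659) = (2 + (5 + (18 - 14*26))**2)/(-7417659) = (2 + (5 + (18 - 364))**2)*(-1/7417659) = (2 + (5 - 346)**2)*(-1/7417659) = (2 + (-341)**2)*(-1/7417659) = (2 + 116281)*(-1/7417659) = 116283*(-1/7417659) = -38761/2472553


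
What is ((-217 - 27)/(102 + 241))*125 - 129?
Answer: -74747/343 ≈ -217.92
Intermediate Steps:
((-217 - 27)/(102 + 241))*125 - 129 = -244/343*125 - 129 = -30500/343 - 129 = -74747/343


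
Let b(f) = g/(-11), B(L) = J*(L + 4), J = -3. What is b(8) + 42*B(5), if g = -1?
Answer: -12473/11 ≈ -1133.9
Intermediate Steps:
B(L) = -12 - 3*L (B(L) = -3*(L + 4) = -3*(4 + L) = -12 - 3*L)
b(f) = 1/11 (b(f) = -1/(-11) = -1*(-1/11) = 1/11)
b(8) + 42*B(5) = 1/11 + 42*(-12 - 3*5) = 1/11 + 42*(-12 - 15) = 1/11 + 42*(-27) = 1/11 - 1134 = -12473/11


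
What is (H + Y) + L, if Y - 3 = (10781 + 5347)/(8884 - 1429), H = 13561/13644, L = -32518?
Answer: -157475011553/4843620 ≈ -32512.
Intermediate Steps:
H = 13561/13644 (H = 13561*(1/13644) = 13561/13644 ≈ 0.99392)
Y = 1833/355 (Y = 3 + (10781 + 5347)/(8884 - 1429) = 3 + 16128/7455 = 3 + 16128*(1/7455) = 3 + 768/355 = 1833/355 ≈ 5.1634)
(H + Y) + L = (13561/13644 + 1833/355) - 32518 = 29823607/4843620 - 32518 = -157475011553/4843620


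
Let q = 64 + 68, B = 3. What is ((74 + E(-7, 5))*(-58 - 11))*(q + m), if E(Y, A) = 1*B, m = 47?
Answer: -951027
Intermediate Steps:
E(Y, A) = 3 (E(Y, A) = 1*3 = 3)
q = 132
((74 + E(-7, 5))*(-58 - 11))*(q + m) = ((74 + 3)*(-58 - 11))*(132 + 47) = (77*(-69))*179 = -5313*179 = -951027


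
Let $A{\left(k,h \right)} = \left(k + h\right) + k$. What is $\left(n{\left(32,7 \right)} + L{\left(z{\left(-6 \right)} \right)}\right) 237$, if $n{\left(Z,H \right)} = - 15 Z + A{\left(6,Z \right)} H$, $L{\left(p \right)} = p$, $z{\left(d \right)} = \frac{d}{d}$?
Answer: $-40527$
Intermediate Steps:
$z{\left(d \right)} = 1$
$A{\left(k,h \right)} = h + 2 k$ ($A{\left(k,h \right)} = \left(h + k\right) + k = h + 2 k$)
$n{\left(Z,H \right)} = - 15 Z + H \left(12 + Z\right)$ ($n{\left(Z,H \right)} = - 15 Z + \left(Z + 2 \cdot 6\right) H = - 15 Z + \left(Z + 12\right) H = - 15 Z + \left(12 + Z\right) H = - 15 Z + H \left(12 + Z\right)$)
$\left(n{\left(32,7 \right)} + L{\left(z{\left(-6 \right)} \right)}\right) 237 = \left(\left(\left(-15\right) 32 + 7 \left(12 + 32\right)\right) + 1\right) 237 = \left(\left(-480 + 7 \cdot 44\right) + 1\right) 237 = \left(\left(-480 + 308\right) + 1\right) 237 = \left(-172 + 1\right) 237 = \left(-171\right) 237 = -40527$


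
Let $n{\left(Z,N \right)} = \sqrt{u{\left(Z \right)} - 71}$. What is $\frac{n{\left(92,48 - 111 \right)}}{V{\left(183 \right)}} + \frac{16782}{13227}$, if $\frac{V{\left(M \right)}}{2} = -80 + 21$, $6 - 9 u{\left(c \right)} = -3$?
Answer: $\frac{5594}{4409} - \frac{i \sqrt{70}}{118} \approx 1.2688 - 0.070903 i$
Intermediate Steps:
$u{\left(c \right)} = 1$ ($u{\left(c \right)} = \frac{2}{3} - - \frac{1}{3} = \frac{2}{3} + \frac{1}{3} = 1$)
$n{\left(Z,N \right)} = i \sqrt{70}$ ($n{\left(Z,N \right)} = \sqrt{1 - 71} = \sqrt{-70} = i \sqrt{70}$)
$V{\left(M \right)} = -118$ ($V{\left(M \right)} = 2 \left(-80 + 21\right) = 2 \left(-59\right) = -118$)
$\frac{n{\left(92,48 - 111 \right)}}{V{\left(183 \right)}} + \frac{16782}{13227} = \frac{i \sqrt{70}}{-118} + \frac{16782}{13227} = i \sqrt{70} \left(- \frac{1}{118}\right) + 16782 \cdot \frac{1}{13227} = - \frac{i \sqrt{70}}{118} + \frac{5594}{4409} = \frac{5594}{4409} - \frac{i \sqrt{70}}{118}$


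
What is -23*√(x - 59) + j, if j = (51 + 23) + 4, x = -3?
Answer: 78 - 23*I*√62 ≈ 78.0 - 181.1*I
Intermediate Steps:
j = 78 (j = 74 + 4 = 78)
-23*√(x - 59) + j = -23*√(-3 - 59) + 78 = -23*I*√62 + 78 = 78 - 23*I*√62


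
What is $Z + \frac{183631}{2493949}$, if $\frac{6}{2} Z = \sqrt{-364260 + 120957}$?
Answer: $\frac{183631}{2493949} + \frac{i \sqrt{243303}}{3} \approx 0.073631 + 164.42 i$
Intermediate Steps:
$Z = \frac{i \sqrt{243303}}{3}$ ($Z = \frac{\sqrt{-364260 + 120957}}{3} = \frac{\sqrt{-243303}}{3} = \frac{i \sqrt{243303}}{3} \approx 164.42 i$)
$Z + \frac{183631}{2493949} = \frac{i \sqrt{243303}}{3} + \frac{183631}{2493949} = \frac{183631}{2493949} + \frac{i \sqrt{243303}}{3}$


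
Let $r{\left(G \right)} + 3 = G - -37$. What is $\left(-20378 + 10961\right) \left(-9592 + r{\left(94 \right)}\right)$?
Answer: $89122488$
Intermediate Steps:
$r{\left(G \right)} = 34 + G$ ($r{\left(G \right)} = -3 + \left(G - -37\right) = -3 + \left(G + 37\right) = -3 + \left(37 + G\right) = 34 + G$)
$\left(-20378 + 10961\right) \left(-9592 + r{\left(94 \right)}\right) = \left(-20378 + 10961\right) \left(-9592 + \left(34 + 94\right)\right) = - 9417 \left(-9592 + 128\right) = \left(-9417\right) \left(-9464\right) = 89122488$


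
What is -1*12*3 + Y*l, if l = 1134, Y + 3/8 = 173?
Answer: 782883/4 ≈ 1.9572e+5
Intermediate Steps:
Y = 1381/8 (Y = -3/8 + 173 = 1381/8 ≈ 172.63)
-1*12*3 + Y*l = -1*12*3 + (1381/8)*1134 = -12*3 + 783027/4 = -36 + 783027/4 = 782883/4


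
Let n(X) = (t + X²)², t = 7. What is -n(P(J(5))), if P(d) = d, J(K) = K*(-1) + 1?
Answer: -529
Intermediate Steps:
J(K) = 1 - K (J(K) = -K + 1 = 1 - K)
n(X) = (7 + X²)²
-n(P(J(5))) = -(7 + (1 - 1*5)²)² = -(7 + (1 - 5)²)² = -(7 + (-4)²)² = -(7 + 16)² = -1*23² = -1*529 = -529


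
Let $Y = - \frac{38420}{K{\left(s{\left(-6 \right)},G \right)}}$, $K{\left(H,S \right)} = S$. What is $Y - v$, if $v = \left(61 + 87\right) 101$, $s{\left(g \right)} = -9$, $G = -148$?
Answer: $- \frac{543471}{37} \approx -14688.0$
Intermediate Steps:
$v = 14948$ ($v = 148 \cdot 101 = 14948$)
$Y = \frac{9605}{37}$ ($Y = - \frac{38420}{-148} = \left(-38420\right) \left(- \frac{1}{148}\right) = \frac{9605}{37} \approx 259.59$)
$Y - v = \frac{9605}{37} - 14948 = - \frac{543471}{37}$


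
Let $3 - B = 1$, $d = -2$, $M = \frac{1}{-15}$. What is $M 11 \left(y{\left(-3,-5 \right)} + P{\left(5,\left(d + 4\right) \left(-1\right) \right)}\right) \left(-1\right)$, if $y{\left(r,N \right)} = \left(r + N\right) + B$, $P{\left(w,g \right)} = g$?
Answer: $- \frac{88}{15} \approx -5.8667$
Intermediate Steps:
$M = - \frac{1}{15} \approx -0.066667$
$B = 2$ ($B = 3 - 1 = 2$)
$y{\left(r,N \right)} = 2 + N + r$ ($y{\left(r,N \right)} = \left(r + N\right) + 2 = \left(N + r\right) + 2 = 2 + N + r$)
$M 11 \left(y{\left(-3,-5 \right)} + P{\left(5,\left(d + 4\right) \left(-1\right) \right)}\right) \left(-1\right) = \left(- \frac{1}{15}\right) 11 \left(\left(2 - 5 - 3\right) + \left(-2 + 4\right) \left(-1\right)\right) \left(-1\right) = - \frac{11 \left(-6 + 2 \left(-1\right)\right) \left(-1\right)}{15} = - \frac{11 \left(-6 - 2\right) \left(-1\right)}{15} = - \frac{11 \left(\left(-8\right) \left(-1\right)\right)}{15} = \left(- \frac{11}{15}\right) 8 = - \frac{88}{15}$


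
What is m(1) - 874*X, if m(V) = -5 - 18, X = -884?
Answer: 772593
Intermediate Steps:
m(V) = -23
m(1) - 874*X = -23 - 874*(-884) = -23 + 772616 = 772593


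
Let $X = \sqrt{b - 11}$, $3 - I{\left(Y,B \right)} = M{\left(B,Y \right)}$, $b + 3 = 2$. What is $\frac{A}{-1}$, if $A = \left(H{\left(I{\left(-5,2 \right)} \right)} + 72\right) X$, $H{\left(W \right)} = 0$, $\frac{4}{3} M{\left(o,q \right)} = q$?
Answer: $- 144 i \sqrt{3} \approx - 249.42 i$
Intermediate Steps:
$b = -1$ ($b = -3 + 2 = -1$)
$M{\left(o,q \right)} = \frac{3 q}{4}$
$I{\left(Y,B \right)} = 3 - \frac{3 Y}{4}$
$X = 2 i \sqrt{3}$ ($X = \sqrt{-1 - 11} = \sqrt{-12} = 2 i \sqrt{3} \approx 3.4641 i$)
$A = 144 i \sqrt{3}$ ($A = \left(0 + 72\right) 2 i \sqrt{3} = 72 \cdot 2 i \sqrt{3} = 144 i \sqrt{3} \approx 249.42 i$)
$\frac{A}{-1} = \frac{144 i \sqrt{3}}{-1} = - 144 i \sqrt{3}$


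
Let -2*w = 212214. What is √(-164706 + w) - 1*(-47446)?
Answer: 47446 + I*√270813 ≈ 47446.0 + 520.4*I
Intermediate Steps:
w = -106107 (w = -½*212214 = -106107)
√(-164706 + w) - 1*(-47446) = √(-164706 - 106107) - 1*(-47446) = √(-270813) + 47446 = I*√270813 + 47446 = 47446 + I*√270813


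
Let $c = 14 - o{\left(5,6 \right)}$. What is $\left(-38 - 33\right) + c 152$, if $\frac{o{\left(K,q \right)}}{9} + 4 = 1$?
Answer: $6161$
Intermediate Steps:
$o{\left(K,q \right)} = -27$ ($o{\left(K,q \right)} = -36 + 9 \cdot 1 = -36 + 9 = -27$)
$c = 41$ ($c = 14 - -27 = 14 + 27 = 41$)
$\left(-38 - 33\right) + c 152 = \left(-38 - 33\right) + 41 \cdot 152 = -71 + 6232 = 6161$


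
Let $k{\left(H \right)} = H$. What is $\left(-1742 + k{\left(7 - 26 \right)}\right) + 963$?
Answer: $-798$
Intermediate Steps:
$\left(-1742 + k{\left(7 - 26 \right)}\right) + 963 = \left(-1742 + \left(7 - 26\right)\right) + 963 = \left(-1742 - 19\right) + 963 = -1761 + 963 = -798$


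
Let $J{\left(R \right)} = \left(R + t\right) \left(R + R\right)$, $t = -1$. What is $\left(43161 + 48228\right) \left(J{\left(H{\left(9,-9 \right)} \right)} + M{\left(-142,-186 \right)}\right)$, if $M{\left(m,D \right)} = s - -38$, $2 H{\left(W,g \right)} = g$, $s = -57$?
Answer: $\frac{5574729}{2} \approx 2.7874 \cdot 10^{6}$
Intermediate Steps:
$H{\left(W,g \right)} = \frac{g}{2}$
$M{\left(m,D \right)} = -19$ ($M{\left(m,D \right)} = -57 - -38 = -57 + 38 = -19$)
$J{\left(R \right)} = 2 R \left(-1 + R\right)$ ($J{\left(R \right)} = \left(R - 1\right) \left(R + R\right) = \left(-1 + R\right) 2 R = 2 R \left(-1 + R\right)$)
$\left(43161 + 48228\right) \left(J{\left(H{\left(9,-9 \right)} \right)} + M{\left(-142,-186 \right)}\right) = \left(43161 + 48228\right) \left(2 \cdot \frac{1}{2} \left(-9\right) \left(-1 + \frac{1}{2} \left(-9\right)\right) - 19\right) = 91389 \left(2 \left(- \frac{9}{2}\right) \left(-1 - \frac{9}{2}\right) - 19\right) = 91389 \left(2 \left(- \frac{9}{2}\right) \left(- \frac{11}{2}\right) - 19\right) = 91389 \left(\frac{99}{2} - 19\right) = 91389 \cdot \frac{61}{2} = \frac{5574729}{2}$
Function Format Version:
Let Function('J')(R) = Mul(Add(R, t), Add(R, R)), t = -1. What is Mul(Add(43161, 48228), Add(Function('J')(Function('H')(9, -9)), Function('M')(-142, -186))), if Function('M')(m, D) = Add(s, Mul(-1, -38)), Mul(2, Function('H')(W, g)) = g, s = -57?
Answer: Rational(5574729, 2) ≈ 2.7874e+6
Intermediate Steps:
Function('H')(W, g) = Mul(Rational(1, 2), g)
Function('M')(m, D) = -19 (Function('M')(m, D) = Add(-57, Mul(-1, -38)) = Add(-57, 38) = -19)
Function('J')(R) = Mul(2, R, Add(-1, R)) (Function('J')(R) = Mul(Add(R, -1), Add(R, R)) = Mul(Add(-1, R), Mul(2, R)) = Mul(2, R, Add(-1, R)))
Mul(Add(43161, 48228), Add(Function('J')(Function('H')(9, -9)), Function('M')(-142, -186))) = Mul(Add(43161, 48228), Add(Mul(2, Mul(Rational(1, 2), -9), Add(-1, Mul(Rational(1, 2), -9))), -19)) = Mul(91389, Add(Mul(2, Rational(-9, 2), Add(-1, Rational(-9, 2))), -19)) = Mul(91389, Add(Mul(2, Rational(-9, 2), Rational(-11, 2)), -19)) = Mul(91389, Add(Rational(99, 2), -19)) = Mul(91389, Rational(61, 2)) = Rational(5574729, 2)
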